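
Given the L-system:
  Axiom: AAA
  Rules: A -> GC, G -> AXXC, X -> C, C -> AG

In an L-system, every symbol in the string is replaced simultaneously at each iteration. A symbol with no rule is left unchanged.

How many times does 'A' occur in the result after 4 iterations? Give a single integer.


Answer: 24

Derivation:
Step 0: AAA  (3 'A')
Step 1: GCGCGC  (0 'A')
Step 2: AXXCAGAXXCAGAXXCAG  (6 'A')
Step 3: GCCCAGGCAXXCGCCCAGGCAXXCGCCCAGGCAXXC  (6 'A')
Step 4: AXXCAGAGAGGCAXXCAXXCAGGCCCAGAXXCAGAGAGGCAXXCAXXCAGGCCCAGAXXCAGAGAGGCAXXCAXXCAGGCCCAG  (24 'A')


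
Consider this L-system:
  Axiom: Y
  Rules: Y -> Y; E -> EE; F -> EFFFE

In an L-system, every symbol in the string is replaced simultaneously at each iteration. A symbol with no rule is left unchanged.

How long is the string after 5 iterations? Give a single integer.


Step 0: length = 1
Step 1: length = 1
Step 2: length = 1
Step 3: length = 1
Step 4: length = 1
Step 5: length = 1

Answer: 1


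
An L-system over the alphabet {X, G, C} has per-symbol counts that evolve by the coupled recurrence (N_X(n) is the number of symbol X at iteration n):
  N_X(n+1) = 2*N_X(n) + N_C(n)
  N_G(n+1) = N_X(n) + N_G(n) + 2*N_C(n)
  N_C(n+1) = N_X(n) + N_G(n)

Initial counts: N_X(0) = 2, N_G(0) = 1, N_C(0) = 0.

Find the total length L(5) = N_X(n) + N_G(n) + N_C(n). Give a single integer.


Answer: 759

Derivation:
Step 0: N_X=2, N_G=1, N_C=0, L=3
Step 1: N_X=4, N_G=3, N_C=3, L=10
Step 2: N_X=11, N_G=13, N_C=7, L=31
Step 3: N_X=29, N_G=38, N_C=24, L=91
Step 4: N_X=82, N_G=115, N_C=67, L=264
Step 5: N_X=231, N_G=331, N_C=197, L=759


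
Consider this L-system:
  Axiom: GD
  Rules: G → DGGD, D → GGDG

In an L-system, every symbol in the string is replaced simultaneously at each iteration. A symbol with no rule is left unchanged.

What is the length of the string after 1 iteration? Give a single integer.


Step 0: length = 2
Step 1: length = 8

Answer: 8


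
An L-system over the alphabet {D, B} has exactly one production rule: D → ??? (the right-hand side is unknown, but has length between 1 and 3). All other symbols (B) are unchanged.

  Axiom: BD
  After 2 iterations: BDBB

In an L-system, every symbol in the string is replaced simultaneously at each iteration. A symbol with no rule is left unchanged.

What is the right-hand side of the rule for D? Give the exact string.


Trying D → DB:
  Step 0: BD
  Step 1: BDB
  Step 2: BDBB
Matches the given result.

Answer: DB


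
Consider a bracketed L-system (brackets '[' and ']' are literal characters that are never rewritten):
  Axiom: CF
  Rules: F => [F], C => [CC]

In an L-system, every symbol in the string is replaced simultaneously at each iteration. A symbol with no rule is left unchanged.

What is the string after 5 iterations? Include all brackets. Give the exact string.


Step 0: CF
Step 1: [CC][F]
Step 2: [[CC][CC]][[F]]
Step 3: [[[CC][CC]][[CC][CC]]][[[F]]]
Step 4: [[[[CC][CC]][[CC][CC]]][[[CC][CC]][[CC][CC]]]][[[[F]]]]
Step 5: [[[[[CC][CC]][[CC][CC]]][[[CC][CC]][[CC][CC]]]][[[[CC][CC]][[CC][CC]]][[[CC][CC]][[CC][CC]]]]][[[[[F]]]]]

Answer: [[[[[CC][CC]][[CC][CC]]][[[CC][CC]][[CC][CC]]]][[[[CC][CC]][[CC][CC]]][[[CC][CC]][[CC][CC]]]]][[[[[F]]]]]


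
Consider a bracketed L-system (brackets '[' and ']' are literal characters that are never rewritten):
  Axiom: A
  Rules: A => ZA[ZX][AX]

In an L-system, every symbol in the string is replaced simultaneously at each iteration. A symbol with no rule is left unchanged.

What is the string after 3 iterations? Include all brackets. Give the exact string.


Step 0: A
Step 1: ZA[ZX][AX]
Step 2: ZZA[ZX][AX][ZX][ZA[ZX][AX]X]
Step 3: ZZZA[ZX][AX][ZX][ZA[ZX][AX]X][ZX][ZZA[ZX][AX][ZX][ZA[ZX][AX]X]X]

Answer: ZZZA[ZX][AX][ZX][ZA[ZX][AX]X][ZX][ZZA[ZX][AX][ZX][ZA[ZX][AX]X]X]


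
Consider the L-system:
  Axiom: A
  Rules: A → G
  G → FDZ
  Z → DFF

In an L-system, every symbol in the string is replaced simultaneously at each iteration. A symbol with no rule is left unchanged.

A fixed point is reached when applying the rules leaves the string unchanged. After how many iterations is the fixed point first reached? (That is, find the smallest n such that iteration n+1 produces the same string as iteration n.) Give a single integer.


Step 0: A
Step 1: G
Step 2: FDZ
Step 3: FDDFF
Step 4: FDDFF  (unchanged — fixed point at step 3)

Answer: 3


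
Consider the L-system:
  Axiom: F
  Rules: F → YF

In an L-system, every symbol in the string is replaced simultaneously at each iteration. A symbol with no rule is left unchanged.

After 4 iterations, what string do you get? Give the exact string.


Answer: YYYYF

Derivation:
Step 0: F
Step 1: YF
Step 2: YYF
Step 3: YYYF
Step 4: YYYYF


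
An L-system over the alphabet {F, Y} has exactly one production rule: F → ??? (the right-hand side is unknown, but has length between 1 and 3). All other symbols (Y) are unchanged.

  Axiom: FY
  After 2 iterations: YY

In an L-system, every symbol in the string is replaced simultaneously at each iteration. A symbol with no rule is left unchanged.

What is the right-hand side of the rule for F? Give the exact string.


Trying F → Y:
  Step 0: FY
  Step 1: YY
  Step 2: YY
Matches the given result.

Answer: Y


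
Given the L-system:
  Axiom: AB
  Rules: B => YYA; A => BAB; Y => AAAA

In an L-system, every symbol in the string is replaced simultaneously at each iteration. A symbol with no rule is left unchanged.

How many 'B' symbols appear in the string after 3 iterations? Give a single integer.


Answer: 24

Derivation:
Step 0: AB  (1 'B')
Step 1: BABYYA  (2 'B')
Step 2: YYABABYYAAAAAAAAABAB  (4 'B')
Step 3: AAAAAAAABABYYABABYYAAAAAAAAABABBABBABBABBABBABBABBABBABYYABABYYA  (24 'B')


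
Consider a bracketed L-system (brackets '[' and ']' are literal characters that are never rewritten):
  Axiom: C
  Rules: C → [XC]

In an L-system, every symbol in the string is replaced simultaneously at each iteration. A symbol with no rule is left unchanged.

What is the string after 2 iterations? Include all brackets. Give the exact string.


Step 0: C
Step 1: [XC]
Step 2: [X[XC]]

Answer: [X[XC]]


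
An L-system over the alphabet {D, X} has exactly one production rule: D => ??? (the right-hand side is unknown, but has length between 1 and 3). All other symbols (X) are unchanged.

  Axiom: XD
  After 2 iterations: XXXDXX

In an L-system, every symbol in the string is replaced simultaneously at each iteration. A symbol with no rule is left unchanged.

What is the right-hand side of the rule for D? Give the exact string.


Answer: XDX

Derivation:
Trying D => XDX:
  Step 0: XD
  Step 1: XXDX
  Step 2: XXXDXX
Matches the given result.


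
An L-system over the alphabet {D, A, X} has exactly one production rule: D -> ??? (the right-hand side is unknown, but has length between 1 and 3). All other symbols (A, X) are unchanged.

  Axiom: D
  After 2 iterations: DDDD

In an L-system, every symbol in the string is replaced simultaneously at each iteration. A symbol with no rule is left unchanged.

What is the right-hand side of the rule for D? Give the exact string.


Trying D -> DD:
  Step 0: D
  Step 1: DD
  Step 2: DDDD
Matches the given result.

Answer: DD


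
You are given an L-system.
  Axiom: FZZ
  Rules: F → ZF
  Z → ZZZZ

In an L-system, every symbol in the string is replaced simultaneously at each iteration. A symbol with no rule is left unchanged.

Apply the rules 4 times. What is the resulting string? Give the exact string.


Answer: ZZZZZZZZZZZZZZZZZZZZZZZZZZZZZZZZZZZZZZZZZZZZZZZZZZZZZZZZZZZZZZZZZZZZZZZZZZZZZZZZZZZZZFZZZZZZZZZZZZZZZZZZZZZZZZZZZZZZZZZZZZZZZZZZZZZZZZZZZZZZZZZZZZZZZZZZZZZZZZZZZZZZZZZZZZZZZZZZZZZZZZZZZZZZZZZZZZZZZZZZZZZZZZZZZZZZZZZZZZZZZZZZZZZZZZZZZZZZZZZZZZZZZZZZZZZZZZZZZZZZZZZZZZZZZZZZZZZZZZZZZZZZZZZZZZZZZZZZZZZZZZZZZZZZZZZZZZZZZZZZZZZZZZZZZZZZZZZZZZZZZZZZZZZZZZZZZZZZZZZZZZZZZZZZZZZZZZZZZZZZZZZZZZZZZZZZZZZZZZZZZZZZZZZZZZZZZZZZZZZZZZZZZZZZZZZZZZZZZZZZZZZZZZZZZZZZZZZZZZZZZZZZZZZZZZZZZZZZZZZZZZZZZZZZZZZZZZZZZZZZZZZZZZZZZZZZZZZZZZZZZZZZZZZZZZZZZZZZZZZZZZZZZZZZZZZZZZZZZZZZZZZZZZZZZZZZZZZZZZZZZZZZZZZZZZZZZZZZZZ

Derivation:
Step 0: FZZ
Step 1: ZFZZZZZZZZ
Step 2: ZZZZZFZZZZZZZZZZZZZZZZZZZZZZZZZZZZZZZZ
Step 3: ZZZZZZZZZZZZZZZZZZZZZFZZZZZZZZZZZZZZZZZZZZZZZZZZZZZZZZZZZZZZZZZZZZZZZZZZZZZZZZZZZZZZZZZZZZZZZZZZZZZZZZZZZZZZZZZZZZZZZZZZZZZZZZZZZZZZZZZZZZZZZZZZZZZZZZ
Step 4: ZZZZZZZZZZZZZZZZZZZZZZZZZZZZZZZZZZZZZZZZZZZZZZZZZZZZZZZZZZZZZZZZZZZZZZZZZZZZZZZZZZZZZFZZZZZZZZZZZZZZZZZZZZZZZZZZZZZZZZZZZZZZZZZZZZZZZZZZZZZZZZZZZZZZZZZZZZZZZZZZZZZZZZZZZZZZZZZZZZZZZZZZZZZZZZZZZZZZZZZZZZZZZZZZZZZZZZZZZZZZZZZZZZZZZZZZZZZZZZZZZZZZZZZZZZZZZZZZZZZZZZZZZZZZZZZZZZZZZZZZZZZZZZZZZZZZZZZZZZZZZZZZZZZZZZZZZZZZZZZZZZZZZZZZZZZZZZZZZZZZZZZZZZZZZZZZZZZZZZZZZZZZZZZZZZZZZZZZZZZZZZZZZZZZZZZZZZZZZZZZZZZZZZZZZZZZZZZZZZZZZZZZZZZZZZZZZZZZZZZZZZZZZZZZZZZZZZZZZZZZZZZZZZZZZZZZZZZZZZZZZZZZZZZZZZZZZZZZZZZZZZZZZZZZZZZZZZZZZZZZZZZZZZZZZZZZZZZZZZZZZZZZZZZZZZZZZZZZZZZZZZZZZZZZZZZZZZZZZZZZZZZZZZZZZZZZZZZZZZ


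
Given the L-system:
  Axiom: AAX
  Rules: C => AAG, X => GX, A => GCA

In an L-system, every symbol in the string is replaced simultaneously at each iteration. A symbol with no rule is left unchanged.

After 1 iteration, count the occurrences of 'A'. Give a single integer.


Step 0: AAX  (2 'A')
Step 1: GCAGCAGX  (2 'A')

Answer: 2


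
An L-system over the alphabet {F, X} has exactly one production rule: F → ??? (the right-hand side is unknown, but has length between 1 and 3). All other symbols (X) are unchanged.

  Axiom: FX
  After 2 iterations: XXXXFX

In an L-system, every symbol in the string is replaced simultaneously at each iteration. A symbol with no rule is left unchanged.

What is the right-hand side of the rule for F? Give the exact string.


Answer: XXF

Derivation:
Trying F → XXF:
  Step 0: FX
  Step 1: XXFX
  Step 2: XXXXFX
Matches the given result.


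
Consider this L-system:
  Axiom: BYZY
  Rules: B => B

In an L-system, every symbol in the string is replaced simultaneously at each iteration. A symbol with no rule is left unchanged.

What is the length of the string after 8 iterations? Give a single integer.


Answer: 4

Derivation:
Step 0: length = 4
Step 1: length = 4
Step 2: length = 4
Step 3: length = 4
Step 4: length = 4
Step 5: length = 4
Step 6: length = 4
Step 7: length = 4
Step 8: length = 4


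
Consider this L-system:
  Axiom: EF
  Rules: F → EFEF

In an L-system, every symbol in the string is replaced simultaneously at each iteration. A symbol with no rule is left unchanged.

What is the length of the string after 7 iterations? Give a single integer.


Step 0: length = 2
Step 1: length = 5
Step 2: length = 11
Step 3: length = 23
Step 4: length = 47
Step 5: length = 95
Step 6: length = 191
Step 7: length = 383

Answer: 383


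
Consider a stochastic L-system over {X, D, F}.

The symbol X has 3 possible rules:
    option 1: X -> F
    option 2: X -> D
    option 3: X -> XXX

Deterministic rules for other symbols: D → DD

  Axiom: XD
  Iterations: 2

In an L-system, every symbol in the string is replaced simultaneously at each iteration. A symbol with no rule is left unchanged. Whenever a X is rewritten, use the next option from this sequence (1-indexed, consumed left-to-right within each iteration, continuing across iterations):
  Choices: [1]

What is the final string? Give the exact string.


Step 0: XD
Step 1: FDD  (used choices [1])
Step 2: FDDDD  (used choices [])

Answer: FDDDD


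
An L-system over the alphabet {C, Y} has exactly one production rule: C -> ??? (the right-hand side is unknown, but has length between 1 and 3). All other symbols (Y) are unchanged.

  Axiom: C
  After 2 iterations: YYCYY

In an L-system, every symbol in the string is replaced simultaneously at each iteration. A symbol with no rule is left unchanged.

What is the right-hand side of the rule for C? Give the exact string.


Answer: YCY

Derivation:
Trying C -> YCY:
  Step 0: C
  Step 1: YCY
  Step 2: YYCYY
Matches the given result.


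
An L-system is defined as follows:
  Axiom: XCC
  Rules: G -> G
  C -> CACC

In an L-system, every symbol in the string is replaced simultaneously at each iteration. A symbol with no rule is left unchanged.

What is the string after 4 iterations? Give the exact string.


Step 0: XCC
Step 1: XCACCCACC
Step 2: XCACCACACCCACCCACCACACCCACC
Step 3: XCACCACACCCACCACACCACACCCACCCACCACACCCACCCACCACACCCACCACACCACACCCACCCACCACACCCACC
Step 4: XCACCACACCCACCACACCACACCCACCCACCACACCCACCACACCACACCCACCACACCACACCCACCCACCACACCCACCCACCACACCCACCACACCACACCCACCCACCACACCCACCCACCACACCCACCACACCACACCCACCCACCACACCCACCACACCACACCCACCACACCACACCCACCCACCACACCCACCCACCACACCCACCACACCACACCCACCCACCACACCCACC

Answer: XCACCACACCCACCACACCACACCCACCCACCACACCCACCACACCACACCCACCACACCACACCCACCCACCACACCCACCCACCACACCCACCACACCACACCCACCCACCACACCCACCCACCACACCCACCACACCACACCCACCCACCACACCCACCACACCACACCCACCACACCACACCCACCCACCACACCCACCCACCACACCCACCACACCACACCCACCCACCACACCCACC


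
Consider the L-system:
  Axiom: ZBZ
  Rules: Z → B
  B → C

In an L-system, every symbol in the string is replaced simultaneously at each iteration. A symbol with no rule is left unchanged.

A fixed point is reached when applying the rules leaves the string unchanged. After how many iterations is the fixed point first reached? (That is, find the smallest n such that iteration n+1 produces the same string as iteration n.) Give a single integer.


Answer: 2

Derivation:
Step 0: ZBZ
Step 1: BCB
Step 2: CCC
Step 3: CCC  (unchanged — fixed point at step 2)


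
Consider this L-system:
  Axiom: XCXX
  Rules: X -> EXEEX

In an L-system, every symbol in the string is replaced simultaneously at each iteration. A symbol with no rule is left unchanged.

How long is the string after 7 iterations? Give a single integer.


Answer: 1528

Derivation:
Step 0: length = 4
Step 1: length = 16
Step 2: length = 40
Step 3: length = 88
Step 4: length = 184
Step 5: length = 376
Step 6: length = 760
Step 7: length = 1528


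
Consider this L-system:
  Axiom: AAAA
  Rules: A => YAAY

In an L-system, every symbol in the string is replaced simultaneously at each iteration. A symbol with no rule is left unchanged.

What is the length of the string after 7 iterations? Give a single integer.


Answer: 1528

Derivation:
Step 0: length = 4
Step 1: length = 16
Step 2: length = 40
Step 3: length = 88
Step 4: length = 184
Step 5: length = 376
Step 6: length = 760
Step 7: length = 1528


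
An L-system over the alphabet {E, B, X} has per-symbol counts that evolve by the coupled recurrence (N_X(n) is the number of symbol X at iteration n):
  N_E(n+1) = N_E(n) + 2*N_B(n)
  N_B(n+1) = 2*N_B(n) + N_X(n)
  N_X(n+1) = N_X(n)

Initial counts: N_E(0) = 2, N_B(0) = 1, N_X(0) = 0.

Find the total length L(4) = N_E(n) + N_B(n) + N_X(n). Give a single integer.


Step 0: N_E=2, N_B=1, N_X=0, L=3
Step 1: N_E=4, N_B=2, N_X=0, L=6
Step 2: N_E=8, N_B=4, N_X=0, L=12
Step 3: N_E=16, N_B=8, N_X=0, L=24
Step 4: N_E=32, N_B=16, N_X=0, L=48

Answer: 48


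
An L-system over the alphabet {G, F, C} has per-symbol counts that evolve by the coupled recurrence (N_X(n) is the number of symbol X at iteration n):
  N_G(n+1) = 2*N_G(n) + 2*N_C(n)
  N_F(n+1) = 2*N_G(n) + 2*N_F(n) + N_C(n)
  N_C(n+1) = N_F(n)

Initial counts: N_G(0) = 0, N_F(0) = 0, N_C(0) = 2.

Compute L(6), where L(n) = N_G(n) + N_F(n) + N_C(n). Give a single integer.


Step 0: N_G=0, N_F=0, N_C=2, L=2
Step 1: N_G=4, N_F=2, N_C=0, L=6
Step 2: N_G=8, N_F=12, N_C=2, L=22
Step 3: N_G=20, N_F=42, N_C=12, L=74
Step 4: N_G=64, N_F=136, N_C=42, L=242
Step 5: N_G=212, N_F=442, N_C=136, L=790
Step 6: N_G=696, N_F=1444, N_C=442, L=2582

Answer: 2582


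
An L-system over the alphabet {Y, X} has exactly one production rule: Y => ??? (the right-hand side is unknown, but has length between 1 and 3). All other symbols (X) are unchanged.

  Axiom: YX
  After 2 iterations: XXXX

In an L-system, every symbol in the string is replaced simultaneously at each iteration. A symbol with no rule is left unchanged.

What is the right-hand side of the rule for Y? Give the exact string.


Trying Y => XXX:
  Step 0: YX
  Step 1: XXXX
  Step 2: XXXX
Matches the given result.

Answer: XXX


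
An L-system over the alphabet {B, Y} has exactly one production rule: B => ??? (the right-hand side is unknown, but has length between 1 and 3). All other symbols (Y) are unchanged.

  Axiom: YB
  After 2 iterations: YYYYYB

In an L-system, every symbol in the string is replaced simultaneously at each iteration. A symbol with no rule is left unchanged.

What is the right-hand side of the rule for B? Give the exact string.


Answer: YYB

Derivation:
Trying B => YYB:
  Step 0: YB
  Step 1: YYYB
  Step 2: YYYYYB
Matches the given result.


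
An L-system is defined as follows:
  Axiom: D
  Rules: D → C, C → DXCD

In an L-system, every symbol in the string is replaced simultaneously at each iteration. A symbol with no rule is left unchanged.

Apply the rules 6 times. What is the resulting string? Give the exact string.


Step 0: D
Step 1: C
Step 2: DXCD
Step 3: CXDXCDC
Step 4: DXCDXCXDXCDCDXCD
Step 5: CXDXCDCXDXCDXCXDXCDCDXCDCXDXCDC
Step 6: DXCDXCXDXCDCDXCDXCXDXCDCXDXCDXCXDXCDCDXCDCXDXCDCDXCDXCXDXCDCDXCD

Answer: DXCDXCXDXCDCDXCDXCXDXCDCXDXCDXCXDXCDCDXCDCXDXCDCDXCDXCXDXCDCDXCD


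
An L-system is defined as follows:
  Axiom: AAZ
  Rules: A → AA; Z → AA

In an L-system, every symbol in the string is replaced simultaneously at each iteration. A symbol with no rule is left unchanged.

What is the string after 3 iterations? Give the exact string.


Answer: AAAAAAAAAAAAAAAAAAAAAAAA

Derivation:
Step 0: AAZ
Step 1: AAAAAA
Step 2: AAAAAAAAAAAA
Step 3: AAAAAAAAAAAAAAAAAAAAAAAA


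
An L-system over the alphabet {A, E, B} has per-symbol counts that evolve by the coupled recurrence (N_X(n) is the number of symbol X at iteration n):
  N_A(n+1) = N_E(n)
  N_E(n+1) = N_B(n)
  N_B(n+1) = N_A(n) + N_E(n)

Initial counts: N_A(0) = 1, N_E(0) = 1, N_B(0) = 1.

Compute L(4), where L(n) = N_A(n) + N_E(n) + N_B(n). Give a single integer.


Step 0: N_A=1, N_E=1, N_B=1, L=3
Step 1: N_A=1, N_E=1, N_B=2, L=4
Step 2: N_A=1, N_E=2, N_B=2, L=5
Step 3: N_A=2, N_E=2, N_B=3, L=7
Step 4: N_A=2, N_E=3, N_B=4, L=9

Answer: 9


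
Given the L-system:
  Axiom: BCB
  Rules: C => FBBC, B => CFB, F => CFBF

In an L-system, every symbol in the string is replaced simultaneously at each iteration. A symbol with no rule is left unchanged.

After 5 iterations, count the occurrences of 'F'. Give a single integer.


Answer: 658

Derivation:
Final string: CFBFCFBCFBFBBCFBBCCFBFCFBCFBFFBBCCFBFCFBFBBCCFBFCFBCFBFCFBFCFBCFBFBBCFBBCCFBFCFBCFBFFBBCCFBFCFBCFBFCFBCFBFBBCFBBCCFBFCFBCFBFFBBCCFBFCFBFBBCCFBFCFBCFBFFBBCCFBFCFBFBBCCFBFCFBCFBFCFBCFBFBBCFBBCCFBFCFBCFBFFBBCCFBFCFBFBBCCFBFCFBCFBFCFBCFBFBBCCFBFCFBCFBFBBCFBBCCFBFCFBCFBFFBBCCFBFCFBFBBCCFBFCFBCFBFCFBFCFBCFBFBBCFBBCCFBFCFBCFBFFBBCCFBFCFBCFBFCFBCFBFBBCFBBCCFBFCFBCFBFFBBCCFBFCFBFBBCCFBFCFBCFBFFBBCCFBFCFBCFBFFBBCCFBFCFBFBBCCFBFCFBCFBFCFBCFBFBBCCFBFCFBCFBFBBCFBBCCFBFCFBCFBFFBBCCFBFCFBFBBCCFBFCFBCFBFCFBFCFBCFBFBBCFBBCCFBFCFBCFBFFBBCCFBFCFBFBBCCFBFCFBCFBFFBBCCFBFCFBFBBCCFBFCFBCFBFCFBCFBFBBCCFBFCFBCFBFBBCFBBCCFBFCFBCFBFFBBCCFBFCFBFBBCCFBFCFBCFBFCFBFCFBCFBFBBCFBBCCFBFCFBCFBFFBBCCFBFCFBCFBFCFBCFBFBBCFBBCCFBFCFBCFBFFBBCCFBFCFBFBBCCFBFCFBCFBFFBBCCFBFCFBCFBFFBBCCFBFCFBFBBCCFBFCFBCFBFCFBCFBFBBCCFBFCFBCFBFBBCFBBCCFBFCFBCFBFFBBCCFBFCFBFBBCCFBFCFBCFBFCFBFCFBCFBFBBCFBBCCFBFCFBCFBFFBBCCFBFCFBFBBCCFBFCFBCFBFFBBCCFBFCFBFBBCCFBFCFBCFBFCFBCFBFBBCCFBFCFBCFBFBBCFBBCCFBFCFBCFBFFBBCCFBFCFBFBBCCFBFCFBCFBFCFBFCFBCFBFBBCFBBCCFBFCFBCFBFFBBCCFBFCFBCFBFCFBCFBFBBCFBBCCFBFCFBCFBFFBBCCFBFCFBFBBCCFBFCFBCFBFCFBFCFBCFBFBBCFBBCCFBFCFBCFBFFBBCCFBFCFBCFBFCFBCFBFBBCFBBCCFBFCFBCFBFFBBCCFBFCFBFBBCCFBFCFBCFBFFBBCCFBFCFBFBBCCFBFCFBCFBFCFBCFBFBBCCFBFCFBCFBFBBCFBBCCFBFCFBCFBFFBBCCFBFCFBFBBCCFBFCFBCFBFCFBFCFBCFBFBBCFBBCCFBFCFBCFBFFBBCCFBFCFBCFBFCFBCFBFBBCFBBCCFBFCFBCFBFFBBCCFBFCFBFBBCCFBFCFBCFBFFBBCCFBFCFBFBBCCFBFCFBCFBFCFBCFBFBBCFBBCCFBFCFBCFBFFBBCCFBFCFBFBBCCFBFCFBCFBFCFBCFBFBBCCFBFCFBCFBFBBCFBBCCFBFCFBCFBFFBBCCFBFCFBFBBCCFBFCFBCFBFCFBFCFBCFBFBBCFBBCCFBFCFBCFBFFBBCCFBFCFBCFBFCFBCFBFBBCFBBCCFBFCFBCFBFFBBCCFBFCFBFBBCCFBFCFBCFBFFBBCCFBFCFBCFBFFBBCCFBFCFBFBBCCFBFCFBCFBFCFBCFBFBBCCFBFCFBCFBFBBCFBBCCFBFCFBCFBFFBBCCFBFCFBFBBCCFBFCFBCFBFCFBFCFBCFBFBBCFBBCCFBFCFBCFBFFBBCCFBFCFB
Count of 'F': 658


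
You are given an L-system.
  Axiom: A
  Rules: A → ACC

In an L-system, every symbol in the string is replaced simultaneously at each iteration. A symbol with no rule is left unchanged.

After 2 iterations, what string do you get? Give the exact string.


Step 0: A
Step 1: ACC
Step 2: ACCCC

Answer: ACCCC


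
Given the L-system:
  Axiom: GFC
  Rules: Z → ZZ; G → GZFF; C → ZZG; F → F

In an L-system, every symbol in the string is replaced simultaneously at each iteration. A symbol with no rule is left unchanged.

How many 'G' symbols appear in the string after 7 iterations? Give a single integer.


Answer: 2

Derivation:
Step 0: GFC  (1 'G')
Step 1: GZFFFZZG  (2 'G')
Step 2: GZFFZZFFFZZZZGZFF  (2 'G')
Step 3: GZFFZZFFZZZZFFFZZZZZZZZGZFFZZFF  (2 'G')
Step 4: GZFFZZFFZZZZFFZZZZZZZZFFFZZZZZZZZZZZZZZZZGZFFZZFFZZZZFF  (2 'G')
Step 5: GZFFZZFFZZZZFFZZZZZZZZFFZZZZZZZZZZZZZZZZFFFZZZZZZZZZZZZZZZZZZZZZZZZZZZZZZZZGZFFZZFFZZZZFFZZZZZZZZFF  (2 'G')
Step 6: GZFFZZFFZZZZFFZZZZZZZZFFZZZZZZZZZZZZZZZZFFZZZZZZZZZZZZZZZZZZZZZZZZZZZZZZZZFFFZZZZZZZZZZZZZZZZZZZZZZZZZZZZZZZZZZZZZZZZZZZZZZZZZZZZZZZZZZZZZZZZGZFFZZFFZZZZFFZZZZZZZZFFZZZZZZZZZZZZZZZZFF  (2 'G')
Step 7: GZFFZZFFZZZZFFZZZZZZZZFFZZZZZZZZZZZZZZZZFFZZZZZZZZZZZZZZZZZZZZZZZZZZZZZZZZFFZZZZZZZZZZZZZZZZZZZZZZZZZZZZZZZZZZZZZZZZZZZZZZZZZZZZZZZZZZZZZZZZFFFZZZZZZZZZZZZZZZZZZZZZZZZZZZZZZZZZZZZZZZZZZZZZZZZZZZZZZZZZZZZZZZZZZZZZZZZZZZZZZZZZZZZZZZZZZZZZZZZZZZZZZZZZZZZZZZZZZZZZZZZZZZZZZZZGZFFZZFFZZZZFFZZZZZZZZFFZZZZZZZZZZZZZZZZFFZZZZZZZZZZZZZZZZZZZZZZZZZZZZZZZZFF  (2 'G')


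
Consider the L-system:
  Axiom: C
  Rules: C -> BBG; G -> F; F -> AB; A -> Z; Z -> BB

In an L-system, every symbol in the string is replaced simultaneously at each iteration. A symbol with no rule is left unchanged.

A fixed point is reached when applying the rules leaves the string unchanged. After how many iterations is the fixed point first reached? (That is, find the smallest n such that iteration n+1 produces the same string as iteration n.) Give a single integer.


Answer: 5

Derivation:
Step 0: C
Step 1: BBG
Step 2: BBF
Step 3: BBAB
Step 4: BBZB
Step 5: BBBBB
Step 6: BBBBB  (unchanged — fixed point at step 5)


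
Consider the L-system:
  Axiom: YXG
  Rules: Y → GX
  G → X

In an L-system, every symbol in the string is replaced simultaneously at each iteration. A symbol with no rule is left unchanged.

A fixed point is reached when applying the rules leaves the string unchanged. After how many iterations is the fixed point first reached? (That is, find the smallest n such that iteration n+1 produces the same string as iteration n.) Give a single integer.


Step 0: YXG
Step 1: GXXX
Step 2: XXXX
Step 3: XXXX  (unchanged — fixed point at step 2)

Answer: 2


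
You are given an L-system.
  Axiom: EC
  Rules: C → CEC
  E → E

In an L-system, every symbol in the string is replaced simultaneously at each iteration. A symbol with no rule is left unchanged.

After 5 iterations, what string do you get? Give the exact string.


Step 0: EC
Step 1: ECEC
Step 2: ECECECEC
Step 3: ECECECECECECECEC
Step 4: ECECECECECECECECECECECECECECECEC
Step 5: ECECECECECECECECECECECECECECECECECECECECECECECECECECECECECECECEC

Answer: ECECECECECECECECECECECECECECECECECECECECECECECECECECECECECECECEC


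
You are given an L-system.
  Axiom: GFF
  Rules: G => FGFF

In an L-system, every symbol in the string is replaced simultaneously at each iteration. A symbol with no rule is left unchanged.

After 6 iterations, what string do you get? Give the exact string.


Answer: FFFFFFGFFFFFFFFFFFFFF

Derivation:
Step 0: GFF
Step 1: FGFFFF
Step 2: FFGFFFFFF
Step 3: FFFGFFFFFFFF
Step 4: FFFFGFFFFFFFFFF
Step 5: FFFFFGFFFFFFFFFFFF
Step 6: FFFFFFGFFFFFFFFFFFFFF


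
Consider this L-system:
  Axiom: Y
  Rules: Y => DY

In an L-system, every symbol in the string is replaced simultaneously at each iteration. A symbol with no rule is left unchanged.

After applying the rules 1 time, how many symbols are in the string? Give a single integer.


Step 0: length = 1
Step 1: length = 2

Answer: 2


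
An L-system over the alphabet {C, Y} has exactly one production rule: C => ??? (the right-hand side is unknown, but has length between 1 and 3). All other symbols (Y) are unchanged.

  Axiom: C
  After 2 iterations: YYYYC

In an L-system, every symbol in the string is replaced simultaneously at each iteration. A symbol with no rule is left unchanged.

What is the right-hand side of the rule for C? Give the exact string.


Trying C => YYC:
  Step 0: C
  Step 1: YYC
  Step 2: YYYYC
Matches the given result.

Answer: YYC


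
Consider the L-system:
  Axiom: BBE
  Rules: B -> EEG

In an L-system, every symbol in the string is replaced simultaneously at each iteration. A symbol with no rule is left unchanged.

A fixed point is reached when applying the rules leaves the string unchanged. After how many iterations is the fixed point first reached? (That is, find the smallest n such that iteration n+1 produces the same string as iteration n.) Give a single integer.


Answer: 1

Derivation:
Step 0: BBE
Step 1: EEGEEGE
Step 2: EEGEEGE  (unchanged — fixed point at step 1)


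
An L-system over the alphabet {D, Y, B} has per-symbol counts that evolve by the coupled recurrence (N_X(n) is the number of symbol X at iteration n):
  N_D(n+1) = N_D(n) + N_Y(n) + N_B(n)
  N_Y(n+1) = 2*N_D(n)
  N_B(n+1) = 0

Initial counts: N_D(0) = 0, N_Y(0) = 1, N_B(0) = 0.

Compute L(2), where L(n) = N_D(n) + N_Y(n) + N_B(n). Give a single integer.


Step 0: N_D=0, N_Y=1, N_B=0, L=1
Step 1: N_D=1, N_Y=0, N_B=0, L=1
Step 2: N_D=1, N_Y=2, N_B=0, L=3

Answer: 3


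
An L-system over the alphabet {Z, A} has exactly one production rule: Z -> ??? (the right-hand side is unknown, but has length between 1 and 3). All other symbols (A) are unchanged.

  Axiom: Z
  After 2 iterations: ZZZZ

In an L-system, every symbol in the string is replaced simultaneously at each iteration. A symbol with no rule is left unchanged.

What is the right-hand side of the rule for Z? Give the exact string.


Trying Z -> ZZ:
  Step 0: Z
  Step 1: ZZ
  Step 2: ZZZZ
Matches the given result.

Answer: ZZ


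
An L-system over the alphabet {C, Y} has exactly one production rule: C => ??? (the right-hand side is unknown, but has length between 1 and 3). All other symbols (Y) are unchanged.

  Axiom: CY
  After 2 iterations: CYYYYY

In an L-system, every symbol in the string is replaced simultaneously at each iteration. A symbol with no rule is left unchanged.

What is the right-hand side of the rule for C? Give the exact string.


Trying C => CYY:
  Step 0: CY
  Step 1: CYYY
  Step 2: CYYYYY
Matches the given result.

Answer: CYY


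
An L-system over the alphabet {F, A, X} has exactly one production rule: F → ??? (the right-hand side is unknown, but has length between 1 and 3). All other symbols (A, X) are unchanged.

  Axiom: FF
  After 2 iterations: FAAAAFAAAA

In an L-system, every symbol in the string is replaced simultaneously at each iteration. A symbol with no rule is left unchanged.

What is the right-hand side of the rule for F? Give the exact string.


Trying F → FAA:
  Step 0: FF
  Step 1: FAAFAA
  Step 2: FAAAAFAAAA
Matches the given result.

Answer: FAA


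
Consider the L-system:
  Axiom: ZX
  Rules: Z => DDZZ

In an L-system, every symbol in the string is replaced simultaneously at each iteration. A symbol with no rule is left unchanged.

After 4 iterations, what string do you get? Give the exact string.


Step 0: ZX
Step 1: DDZZX
Step 2: DDDDZZDDZZX
Step 3: DDDDDDZZDDZZDDDDZZDDZZX
Step 4: DDDDDDDDZZDDZZDDDDZZDDZZDDDDDDZZDDZZDDDDZZDDZZX

Answer: DDDDDDDDZZDDZZDDDDZZDDZZDDDDDDZZDDZZDDDDZZDDZZX


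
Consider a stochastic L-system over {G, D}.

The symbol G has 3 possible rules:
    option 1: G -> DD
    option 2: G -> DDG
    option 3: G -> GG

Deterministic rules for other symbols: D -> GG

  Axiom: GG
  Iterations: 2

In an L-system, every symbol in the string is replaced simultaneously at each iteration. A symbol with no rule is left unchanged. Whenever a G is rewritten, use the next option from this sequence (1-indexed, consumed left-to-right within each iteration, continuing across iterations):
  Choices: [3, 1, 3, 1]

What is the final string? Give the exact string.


Step 0: GG
Step 1: GGDD  (used choices [3, 1])
Step 2: GGDDGGGG  (used choices [3, 1])

Answer: GGDDGGGG


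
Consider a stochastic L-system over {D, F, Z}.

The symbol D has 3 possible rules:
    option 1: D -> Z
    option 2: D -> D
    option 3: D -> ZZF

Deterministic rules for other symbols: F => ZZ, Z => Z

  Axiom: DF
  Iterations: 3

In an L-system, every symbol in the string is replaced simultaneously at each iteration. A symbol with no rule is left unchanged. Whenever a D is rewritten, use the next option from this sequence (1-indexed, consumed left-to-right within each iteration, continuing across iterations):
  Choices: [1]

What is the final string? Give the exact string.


Answer: ZZZ

Derivation:
Step 0: DF
Step 1: ZZZ  (used choices [1])
Step 2: ZZZ  (used choices [])
Step 3: ZZZ  (used choices [])


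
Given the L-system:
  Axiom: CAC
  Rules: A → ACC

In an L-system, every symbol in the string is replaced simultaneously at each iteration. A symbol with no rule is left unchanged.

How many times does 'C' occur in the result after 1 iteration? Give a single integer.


Step 0: CAC  (2 'C')
Step 1: CACCC  (4 'C')

Answer: 4


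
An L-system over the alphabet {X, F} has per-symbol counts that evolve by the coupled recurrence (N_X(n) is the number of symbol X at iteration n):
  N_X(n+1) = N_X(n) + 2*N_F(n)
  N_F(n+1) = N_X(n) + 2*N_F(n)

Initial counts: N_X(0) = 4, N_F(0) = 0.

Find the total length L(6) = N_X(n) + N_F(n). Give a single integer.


Step 0: N_X=4, N_F=0, L=4
Step 1: N_X=4, N_F=4, L=8
Step 2: N_X=12, N_F=12, L=24
Step 3: N_X=36, N_F=36, L=72
Step 4: N_X=108, N_F=108, L=216
Step 5: N_X=324, N_F=324, L=648
Step 6: N_X=972, N_F=972, L=1944

Answer: 1944


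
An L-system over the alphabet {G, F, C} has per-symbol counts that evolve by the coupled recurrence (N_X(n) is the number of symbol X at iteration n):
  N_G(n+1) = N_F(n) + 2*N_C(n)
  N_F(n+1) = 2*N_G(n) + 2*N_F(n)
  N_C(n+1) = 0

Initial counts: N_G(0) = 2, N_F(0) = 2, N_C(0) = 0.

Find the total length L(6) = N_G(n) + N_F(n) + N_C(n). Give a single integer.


Answer: 1552

Derivation:
Step 0: N_G=2, N_F=2, N_C=0, L=4
Step 1: N_G=2, N_F=8, N_C=0, L=10
Step 2: N_G=8, N_F=20, N_C=0, L=28
Step 3: N_G=20, N_F=56, N_C=0, L=76
Step 4: N_G=56, N_F=152, N_C=0, L=208
Step 5: N_G=152, N_F=416, N_C=0, L=568
Step 6: N_G=416, N_F=1136, N_C=0, L=1552


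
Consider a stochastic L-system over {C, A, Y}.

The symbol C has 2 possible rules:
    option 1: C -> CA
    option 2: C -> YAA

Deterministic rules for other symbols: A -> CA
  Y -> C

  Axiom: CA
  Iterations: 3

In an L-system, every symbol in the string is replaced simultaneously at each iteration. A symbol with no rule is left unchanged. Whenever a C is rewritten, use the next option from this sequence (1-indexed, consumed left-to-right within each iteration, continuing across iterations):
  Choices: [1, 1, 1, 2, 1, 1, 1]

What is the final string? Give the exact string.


Answer: YAACACACACACACACA

Derivation:
Step 0: CA
Step 1: CACA  (used choices [1])
Step 2: CACACACA  (used choices [1, 1])
Step 3: YAACACACACACACACA  (used choices [2, 1, 1, 1])


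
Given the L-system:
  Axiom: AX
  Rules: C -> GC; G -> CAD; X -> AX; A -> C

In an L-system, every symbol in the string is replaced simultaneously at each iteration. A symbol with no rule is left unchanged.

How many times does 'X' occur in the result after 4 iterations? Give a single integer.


Step 0: AX  (1 'X')
Step 1: CAX  (1 'X')
Step 2: GCCAX  (1 'X')
Step 3: CADGCGCCAX  (1 'X')
Step 4: GCCDCADGCCADGCGCCAX  (1 'X')

Answer: 1


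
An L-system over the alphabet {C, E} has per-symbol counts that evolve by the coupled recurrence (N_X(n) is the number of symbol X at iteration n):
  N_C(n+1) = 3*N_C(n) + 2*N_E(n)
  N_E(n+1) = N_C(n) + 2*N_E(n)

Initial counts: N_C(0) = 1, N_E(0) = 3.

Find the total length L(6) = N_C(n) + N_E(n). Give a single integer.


Step 0: N_C=1, N_E=3, L=4
Step 1: N_C=9, N_E=7, L=16
Step 2: N_C=41, N_E=23, L=64
Step 3: N_C=169, N_E=87, L=256
Step 4: N_C=681, N_E=343, L=1024
Step 5: N_C=2729, N_E=1367, L=4096
Step 6: N_C=10921, N_E=5463, L=16384

Answer: 16384


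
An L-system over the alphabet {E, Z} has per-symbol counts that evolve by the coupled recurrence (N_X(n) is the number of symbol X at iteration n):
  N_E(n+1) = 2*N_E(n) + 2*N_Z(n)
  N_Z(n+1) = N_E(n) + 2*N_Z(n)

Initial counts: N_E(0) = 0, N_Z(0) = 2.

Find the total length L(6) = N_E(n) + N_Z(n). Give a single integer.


Step 0: N_E=0, N_Z=2, L=2
Step 1: N_E=4, N_Z=4, L=8
Step 2: N_E=16, N_Z=12, L=28
Step 3: N_E=56, N_Z=40, L=96
Step 4: N_E=192, N_Z=136, L=328
Step 5: N_E=656, N_Z=464, L=1120
Step 6: N_E=2240, N_Z=1584, L=3824

Answer: 3824


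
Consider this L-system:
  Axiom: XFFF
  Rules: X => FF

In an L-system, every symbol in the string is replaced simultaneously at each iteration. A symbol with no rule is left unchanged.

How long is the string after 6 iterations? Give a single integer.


Step 0: length = 4
Step 1: length = 5
Step 2: length = 5
Step 3: length = 5
Step 4: length = 5
Step 5: length = 5
Step 6: length = 5

Answer: 5


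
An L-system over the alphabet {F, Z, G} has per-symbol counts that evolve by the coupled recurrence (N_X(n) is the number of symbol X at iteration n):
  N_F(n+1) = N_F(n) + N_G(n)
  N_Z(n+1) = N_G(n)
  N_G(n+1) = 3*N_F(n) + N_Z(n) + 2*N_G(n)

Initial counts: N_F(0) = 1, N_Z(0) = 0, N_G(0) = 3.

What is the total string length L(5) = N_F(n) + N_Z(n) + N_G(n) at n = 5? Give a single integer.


Answer: 2350

Derivation:
Step 0: N_F=1, N_Z=0, N_G=3, L=4
Step 1: N_F=4, N_Z=3, N_G=9, L=16
Step 2: N_F=13, N_Z=9, N_G=33, L=55
Step 3: N_F=46, N_Z=33, N_G=114, L=193
Step 4: N_F=160, N_Z=114, N_G=399, L=673
Step 5: N_F=559, N_Z=399, N_G=1392, L=2350


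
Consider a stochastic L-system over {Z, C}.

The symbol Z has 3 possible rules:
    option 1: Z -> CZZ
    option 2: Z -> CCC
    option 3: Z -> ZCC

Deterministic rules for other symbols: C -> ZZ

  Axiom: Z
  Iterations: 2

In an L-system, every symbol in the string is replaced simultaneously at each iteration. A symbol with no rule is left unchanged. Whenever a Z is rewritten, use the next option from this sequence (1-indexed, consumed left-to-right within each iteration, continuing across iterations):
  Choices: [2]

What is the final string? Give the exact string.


Answer: ZZZZZZ

Derivation:
Step 0: Z
Step 1: CCC  (used choices [2])
Step 2: ZZZZZZ  (used choices [])


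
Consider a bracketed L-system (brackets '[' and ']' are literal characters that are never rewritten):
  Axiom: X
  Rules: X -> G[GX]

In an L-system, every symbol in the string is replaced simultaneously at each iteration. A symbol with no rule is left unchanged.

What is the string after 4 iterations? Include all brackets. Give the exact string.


Step 0: X
Step 1: G[GX]
Step 2: G[GG[GX]]
Step 3: G[GG[GG[GX]]]
Step 4: G[GG[GG[GG[GX]]]]

Answer: G[GG[GG[GG[GX]]]]


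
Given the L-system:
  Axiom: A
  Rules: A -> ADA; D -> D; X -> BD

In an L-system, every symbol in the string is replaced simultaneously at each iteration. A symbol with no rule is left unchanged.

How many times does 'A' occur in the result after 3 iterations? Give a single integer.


Answer: 8

Derivation:
Step 0: A  (1 'A')
Step 1: ADA  (2 'A')
Step 2: ADADADA  (4 'A')
Step 3: ADADADADADADADA  (8 'A')


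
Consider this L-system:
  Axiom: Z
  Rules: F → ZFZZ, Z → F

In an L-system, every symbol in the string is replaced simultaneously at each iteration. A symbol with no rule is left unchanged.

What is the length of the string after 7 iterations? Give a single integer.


Step 0: length = 1
Step 1: length = 1
Step 2: length = 4
Step 3: length = 7
Step 4: length = 19
Step 5: length = 40
Step 6: length = 97
Step 7: length = 217

Answer: 217


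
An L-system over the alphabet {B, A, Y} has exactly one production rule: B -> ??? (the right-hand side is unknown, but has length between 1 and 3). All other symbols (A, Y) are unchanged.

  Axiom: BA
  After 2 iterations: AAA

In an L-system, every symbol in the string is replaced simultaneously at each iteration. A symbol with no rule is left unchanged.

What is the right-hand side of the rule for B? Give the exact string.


Answer: AA

Derivation:
Trying B -> AA:
  Step 0: BA
  Step 1: AAA
  Step 2: AAA
Matches the given result.


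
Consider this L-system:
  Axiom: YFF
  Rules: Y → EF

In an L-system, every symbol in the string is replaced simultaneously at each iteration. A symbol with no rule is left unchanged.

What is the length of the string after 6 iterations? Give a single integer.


Step 0: length = 3
Step 1: length = 4
Step 2: length = 4
Step 3: length = 4
Step 4: length = 4
Step 5: length = 4
Step 6: length = 4

Answer: 4


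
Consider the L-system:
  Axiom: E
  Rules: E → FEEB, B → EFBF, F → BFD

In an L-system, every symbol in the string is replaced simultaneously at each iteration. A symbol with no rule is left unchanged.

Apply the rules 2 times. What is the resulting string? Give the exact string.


Answer: BFDFEEBFEEBEFBF

Derivation:
Step 0: E
Step 1: FEEB
Step 2: BFDFEEBFEEBEFBF


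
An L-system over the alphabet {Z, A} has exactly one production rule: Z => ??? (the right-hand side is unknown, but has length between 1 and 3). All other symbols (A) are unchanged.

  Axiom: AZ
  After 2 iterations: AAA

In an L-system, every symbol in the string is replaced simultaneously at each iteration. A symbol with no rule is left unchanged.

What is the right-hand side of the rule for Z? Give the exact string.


Trying Z => AA:
  Step 0: AZ
  Step 1: AAA
  Step 2: AAA
Matches the given result.

Answer: AA


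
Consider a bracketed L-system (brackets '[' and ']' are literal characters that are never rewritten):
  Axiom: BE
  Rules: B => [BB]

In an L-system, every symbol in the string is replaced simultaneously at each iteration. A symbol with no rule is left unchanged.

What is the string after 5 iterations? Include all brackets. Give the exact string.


Answer: [[[[[BB][BB]][[BB][BB]]][[[BB][BB]][[BB][BB]]]][[[[BB][BB]][[BB][BB]]][[[BB][BB]][[BB][BB]]]]]E

Derivation:
Step 0: BE
Step 1: [BB]E
Step 2: [[BB][BB]]E
Step 3: [[[BB][BB]][[BB][BB]]]E
Step 4: [[[[BB][BB]][[BB][BB]]][[[BB][BB]][[BB][BB]]]]E
Step 5: [[[[[BB][BB]][[BB][BB]]][[[BB][BB]][[BB][BB]]]][[[[BB][BB]][[BB][BB]]][[[BB][BB]][[BB][BB]]]]]E


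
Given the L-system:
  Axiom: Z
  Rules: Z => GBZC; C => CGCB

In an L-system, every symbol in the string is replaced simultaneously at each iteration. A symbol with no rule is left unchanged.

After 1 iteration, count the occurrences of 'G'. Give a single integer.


Step 0: Z  (0 'G')
Step 1: GBZC  (1 'G')

Answer: 1


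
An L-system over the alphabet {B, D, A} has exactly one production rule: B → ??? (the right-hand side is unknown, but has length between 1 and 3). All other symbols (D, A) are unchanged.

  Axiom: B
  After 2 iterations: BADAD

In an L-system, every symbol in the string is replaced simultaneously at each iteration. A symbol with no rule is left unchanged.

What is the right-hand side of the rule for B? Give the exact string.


Trying B → BAD:
  Step 0: B
  Step 1: BAD
  Step 2: BADAD
Matches the given result.

Answer: BAD


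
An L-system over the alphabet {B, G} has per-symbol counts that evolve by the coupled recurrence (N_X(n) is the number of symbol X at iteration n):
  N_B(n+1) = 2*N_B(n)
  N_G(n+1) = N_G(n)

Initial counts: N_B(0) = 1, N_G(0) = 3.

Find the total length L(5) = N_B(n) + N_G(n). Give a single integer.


Answer: 35

Derivation:
Step 0: N_B=1, N_G=3, L=4
Step 1: N_B=2, N_G=3, L=5
Step 2: N_B=4, N_G=3, L=7
Step 3: N_B=8, N_G=3, L=11
Step 4: N_B=16, N_G=3, L=19
Step 5: N_B=32, N_G=3, L=35
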